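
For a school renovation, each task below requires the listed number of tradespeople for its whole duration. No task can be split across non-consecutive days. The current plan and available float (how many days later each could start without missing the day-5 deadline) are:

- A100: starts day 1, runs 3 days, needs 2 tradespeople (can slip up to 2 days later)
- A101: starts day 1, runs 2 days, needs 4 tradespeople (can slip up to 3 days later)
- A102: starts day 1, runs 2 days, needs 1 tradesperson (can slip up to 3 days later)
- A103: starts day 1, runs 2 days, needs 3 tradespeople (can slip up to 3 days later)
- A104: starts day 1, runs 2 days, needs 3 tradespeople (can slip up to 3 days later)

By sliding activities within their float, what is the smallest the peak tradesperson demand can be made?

7

Early-start (A100@1, A101@1, A102@1, A103@1, A104@1) gives peak 13: d1:13  d2:13  d3:2  d4:0  d5:0.
Shift A103→3, A104→4.
Schedule A100@1, A101@1, A102@1, A103@3, A104@4: d1:7  d2:7  d3:5  d4:6  d5:3 — peak 7.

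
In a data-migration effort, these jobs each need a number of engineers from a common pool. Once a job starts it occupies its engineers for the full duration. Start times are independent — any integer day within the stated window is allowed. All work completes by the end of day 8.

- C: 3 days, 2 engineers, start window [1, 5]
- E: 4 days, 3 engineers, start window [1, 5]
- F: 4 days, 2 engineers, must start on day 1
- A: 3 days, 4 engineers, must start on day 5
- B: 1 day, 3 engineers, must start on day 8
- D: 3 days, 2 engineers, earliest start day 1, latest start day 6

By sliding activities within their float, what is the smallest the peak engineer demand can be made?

7

Early-start (C@1, E@1, F@1, A@5, B@8, D@1) gives peak 9: d1:9  d2:9  d3:9  d4:5  d5:4  d6:4  d7:4  d8:3.
Shift D→4.
Schedule C@1, E@1, F@1, A@5, B@8, D@4: d1:7  d2:7  d3:7  d4:7  d5:6  d6:6  d7:4  d8:3 — peak 7.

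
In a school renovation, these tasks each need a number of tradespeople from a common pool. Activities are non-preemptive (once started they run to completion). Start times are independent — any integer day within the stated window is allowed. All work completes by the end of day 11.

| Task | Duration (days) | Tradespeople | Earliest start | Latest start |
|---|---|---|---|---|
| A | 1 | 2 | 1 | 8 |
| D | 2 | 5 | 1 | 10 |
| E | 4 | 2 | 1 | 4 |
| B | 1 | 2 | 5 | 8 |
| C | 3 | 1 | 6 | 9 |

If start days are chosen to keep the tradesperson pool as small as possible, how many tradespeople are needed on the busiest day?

5

Early-start (A@1, D@1, E@1, B@5, C@6) gives peak 9: d1:9  d2:7  d3:2  d4:2  d5:2  d6:1  d7:1  d8:1  d9:0  d10:0  d11:0.
Shift D→2, E→4.
Schedule A@1, D@2, E@4, B@5, C@6: d1:2  d2:5  d3:5  d4:2  d5:4  d6:3  d7:3  d8:1  d9:0  d10:0  d11:0 — peak 5.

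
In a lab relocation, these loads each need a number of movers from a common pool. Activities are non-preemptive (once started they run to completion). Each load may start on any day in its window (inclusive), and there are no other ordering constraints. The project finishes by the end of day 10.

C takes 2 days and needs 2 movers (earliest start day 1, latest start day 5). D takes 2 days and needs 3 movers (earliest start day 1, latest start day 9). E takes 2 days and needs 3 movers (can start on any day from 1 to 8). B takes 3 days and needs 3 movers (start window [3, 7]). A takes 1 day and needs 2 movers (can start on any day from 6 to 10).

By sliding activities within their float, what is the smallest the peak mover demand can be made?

Early-start (C@1, D@1, E@1, B@3, A@6) gives peak 8: d1:8  d2:8  d3:3  d4:3  d5:3  d6:2  d7:0  d8:0  d9:0  d10:0.
Shift D→3, E→5, B→7, A→10.
Schedule C@1, D@3, E@5, B@7, A@10: d1:2  d2:2  d3:3  d4:3  d5:3  d6:3  d7:3  d8:3  d9:3  d10:2 — peak 3.
Total mover-days = 27 over 10 days ⇒ peak ≥ ⌈27/10⌉ = 3, so 3 is optimal.

3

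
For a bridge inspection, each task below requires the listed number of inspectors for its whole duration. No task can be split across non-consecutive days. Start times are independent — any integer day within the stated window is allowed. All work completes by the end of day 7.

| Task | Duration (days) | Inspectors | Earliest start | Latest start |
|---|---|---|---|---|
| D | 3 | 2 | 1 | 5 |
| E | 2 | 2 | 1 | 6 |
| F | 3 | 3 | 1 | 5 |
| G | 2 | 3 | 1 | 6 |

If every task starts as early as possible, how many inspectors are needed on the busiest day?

10

Early-start schedule: D@1, E@1, F@1, G@1.
Load per day: day 1: 10, day 2: 10, day 3: 5, day 4: 0, day 5: 0, day 6: 0, day 7: 0.
Peak is 10.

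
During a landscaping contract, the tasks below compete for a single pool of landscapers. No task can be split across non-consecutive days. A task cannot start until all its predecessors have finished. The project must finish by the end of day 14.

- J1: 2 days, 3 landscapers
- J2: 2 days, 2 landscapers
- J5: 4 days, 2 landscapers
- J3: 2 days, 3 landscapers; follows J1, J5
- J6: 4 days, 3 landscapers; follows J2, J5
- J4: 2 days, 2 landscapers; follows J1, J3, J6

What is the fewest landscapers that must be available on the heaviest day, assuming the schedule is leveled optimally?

Early-start (J1@1, J2@1, J5@1, J3@5, J6@5, J4@9) gives peak 7: d1:7  d2:7  d3:2  d4:2  d5:6  d6:6  d7:3  d8:3  d9:2  d10:2  d11:0  d12:0  d13:0  d14:0.
Shift J2→3, J5→3, J3→7, J6→9, J4→13.
Schedule J1@1, J2@3, J5@3, J3@7, J6@9, J4@13: d1:3  d2:3  d3:4  d4:4  d5:2  d6:2  d7:3  d8:3  d9:3  d10:3  d11:3  d12:3  d13:2  d14:2 — peak 4.

4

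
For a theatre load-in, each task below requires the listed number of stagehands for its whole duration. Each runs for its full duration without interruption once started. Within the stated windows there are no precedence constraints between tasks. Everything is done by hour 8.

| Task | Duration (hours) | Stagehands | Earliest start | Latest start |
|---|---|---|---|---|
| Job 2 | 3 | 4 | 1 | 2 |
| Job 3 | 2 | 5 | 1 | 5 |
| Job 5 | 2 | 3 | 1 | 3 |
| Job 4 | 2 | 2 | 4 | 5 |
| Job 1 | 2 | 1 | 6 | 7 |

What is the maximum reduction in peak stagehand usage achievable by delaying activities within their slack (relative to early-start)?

Early-start peak: h1:12  h2:12  h3:4  h4:2  h5:2  h6:1  h7:1  h8:0 ⇒ 12.
Leveled (Job 2@1, Job 3@4, Job 5@1, Job 4@4, Job 1@6): h1:7  h2:7  h3:4  h4:7  h5:7  h6:1  h7:1  h8:0 ⇒ 7.
Reduction 12 − 7 = 5.

5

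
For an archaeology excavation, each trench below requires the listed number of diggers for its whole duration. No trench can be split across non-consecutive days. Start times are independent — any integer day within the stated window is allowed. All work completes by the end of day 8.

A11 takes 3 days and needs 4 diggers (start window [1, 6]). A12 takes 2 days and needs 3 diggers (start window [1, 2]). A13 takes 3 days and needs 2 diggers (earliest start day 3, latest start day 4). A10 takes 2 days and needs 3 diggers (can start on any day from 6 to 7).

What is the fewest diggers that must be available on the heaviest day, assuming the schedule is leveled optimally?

6

Early-start (A11@1, A12@1, A13@3, A10@6) gives peak 7: d1:7  d2:7  d3:6  d4:2  d5:2  d6:3  d7:3  d8:0.
Shift A11→3.
Schedule A11@3, A12@1, A13@3, A10@6: d1:3  d2:3  d3:6  d4:6  d5:6  d6:3  d7:3  d8:0 — peak 6.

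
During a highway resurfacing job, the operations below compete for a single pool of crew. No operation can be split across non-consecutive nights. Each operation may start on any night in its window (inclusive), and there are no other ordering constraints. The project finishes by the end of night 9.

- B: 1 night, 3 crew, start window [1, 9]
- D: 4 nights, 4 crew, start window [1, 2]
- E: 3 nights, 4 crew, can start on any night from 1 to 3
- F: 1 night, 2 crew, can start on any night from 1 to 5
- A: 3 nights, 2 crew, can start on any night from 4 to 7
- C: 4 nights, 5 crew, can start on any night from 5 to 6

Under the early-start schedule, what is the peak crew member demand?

Early-start schedule: B@1, D@1, E@1, F@1, A@4, C@5.
Load per night: night 1: 13, night 2: 8, night 3: 8, night 4: 6, night 5: 7, night 6: 7, night 7: 5, night 8: 5, night 9: 0.
Peak is 13.

13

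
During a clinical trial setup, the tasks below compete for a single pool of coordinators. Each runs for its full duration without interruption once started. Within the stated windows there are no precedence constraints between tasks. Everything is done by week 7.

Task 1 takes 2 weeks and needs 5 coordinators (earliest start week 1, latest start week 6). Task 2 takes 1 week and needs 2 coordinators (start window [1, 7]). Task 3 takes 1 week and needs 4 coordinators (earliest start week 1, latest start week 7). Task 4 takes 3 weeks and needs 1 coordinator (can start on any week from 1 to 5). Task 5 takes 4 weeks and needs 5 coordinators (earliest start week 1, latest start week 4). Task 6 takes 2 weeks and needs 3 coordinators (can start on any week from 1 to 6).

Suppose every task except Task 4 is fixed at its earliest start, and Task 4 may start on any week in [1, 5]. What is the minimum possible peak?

19

Task 4@1: w1:20  w2:14  w3:6  w4:5  w5:0  w6:0  w7:0 → peak 20
Task 4@2: w1:19  w2:14  w3:6  w4:6  w5:0  w6:0  w7:0 → peak 19
Task 4@3: w1:19  w2:13  w3:6  w4:6  w5:1  w6:0  w7:0 → peak 19
Task 4@4: w1:19  w2:13  w3:5  w4:6  w5:1  w6:1  w7:0 → peak 19
Task 4@5: w1:19  w2:13  w3:5  w4:5  w5:1  w6:1  w7:1 → peak 19
Best is Task 4@2, peak 19.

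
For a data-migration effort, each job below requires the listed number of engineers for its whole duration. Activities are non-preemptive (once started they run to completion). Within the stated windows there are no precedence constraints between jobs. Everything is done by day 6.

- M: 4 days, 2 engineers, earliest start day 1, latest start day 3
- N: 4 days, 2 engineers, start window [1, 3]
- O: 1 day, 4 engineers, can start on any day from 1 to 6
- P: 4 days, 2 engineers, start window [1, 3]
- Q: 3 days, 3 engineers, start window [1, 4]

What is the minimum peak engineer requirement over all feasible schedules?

9

Early-start (M@1, N@1, O@1, P@1, Q@1) gives peak 13: d1:13  d2:9  d3:9  d4:6  d5:0  d6:0.
Shift P→2, Q→2.
Schedule M@1, N@1, O@1, P@2, Q@2: d1:8  d2:9  d3:9  d4:9  d5:2  d6:0 — peak 9.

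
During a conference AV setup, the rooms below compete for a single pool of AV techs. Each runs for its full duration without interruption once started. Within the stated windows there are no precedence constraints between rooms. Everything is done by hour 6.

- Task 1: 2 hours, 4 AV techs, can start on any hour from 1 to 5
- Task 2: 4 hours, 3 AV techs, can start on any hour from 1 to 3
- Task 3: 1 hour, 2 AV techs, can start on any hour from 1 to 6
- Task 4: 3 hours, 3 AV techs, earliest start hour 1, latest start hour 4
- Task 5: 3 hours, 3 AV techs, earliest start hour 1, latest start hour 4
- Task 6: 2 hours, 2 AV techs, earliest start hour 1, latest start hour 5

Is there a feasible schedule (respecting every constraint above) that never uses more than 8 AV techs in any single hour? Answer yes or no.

Schedule Task 1@1, Task 2@3, Task 3@3, Task 4@1, Task 5@4, Task 6@4: h1:7  h2:7  h3:8  h4:8  h5:8  h6:6 — peak 8 ≤ 8.

yes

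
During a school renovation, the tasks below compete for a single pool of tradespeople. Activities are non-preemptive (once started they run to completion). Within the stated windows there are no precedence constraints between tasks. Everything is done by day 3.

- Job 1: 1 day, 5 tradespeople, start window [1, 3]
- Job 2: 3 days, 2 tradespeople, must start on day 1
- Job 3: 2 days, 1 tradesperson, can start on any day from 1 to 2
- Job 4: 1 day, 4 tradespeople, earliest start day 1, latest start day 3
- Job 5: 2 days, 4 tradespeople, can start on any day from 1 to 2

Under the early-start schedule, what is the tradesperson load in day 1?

At early start, day 1 has: Job 1, Job 2, Job 3, Job 4, Job 5.
Demand: 5 + 2 + 1 + 4 + 4 = 16.

16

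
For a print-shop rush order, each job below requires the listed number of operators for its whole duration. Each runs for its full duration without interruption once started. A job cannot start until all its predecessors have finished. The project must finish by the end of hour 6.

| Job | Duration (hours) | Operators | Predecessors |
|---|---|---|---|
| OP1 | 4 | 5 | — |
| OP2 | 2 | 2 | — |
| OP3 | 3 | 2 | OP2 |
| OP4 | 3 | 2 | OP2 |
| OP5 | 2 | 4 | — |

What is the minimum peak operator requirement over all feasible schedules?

Early-start (OP1@1, OP2@1, OP3@3, OP4@3, OP5@1) gives peak 11: h1:11  h2:11  h3:9  h4:9  h5:4  h6:0.
Shift OP5→5.
Schedule OP1@1, OP2@1, OP3@3, OP4@3, OP5@5: h1:7  h2:7  h3:9  h4:9  h5:8  h6:4 — peak 9.

9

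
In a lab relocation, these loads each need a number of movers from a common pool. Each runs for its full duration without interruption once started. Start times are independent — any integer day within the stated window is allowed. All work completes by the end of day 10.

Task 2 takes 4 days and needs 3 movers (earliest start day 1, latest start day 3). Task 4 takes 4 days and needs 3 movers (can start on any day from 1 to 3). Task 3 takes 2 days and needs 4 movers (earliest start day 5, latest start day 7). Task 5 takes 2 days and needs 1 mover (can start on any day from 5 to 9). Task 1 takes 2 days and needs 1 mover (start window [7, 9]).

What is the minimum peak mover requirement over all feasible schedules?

6

Schedule Task 2@1, Task 4@1, Task 3@5, Task 5@5, Task 1@7: d1:6  d2:6  d3:6  d4:6  d5:5  d6:5  d7:1  d8:1  d9:0  d10:0 — peak 6.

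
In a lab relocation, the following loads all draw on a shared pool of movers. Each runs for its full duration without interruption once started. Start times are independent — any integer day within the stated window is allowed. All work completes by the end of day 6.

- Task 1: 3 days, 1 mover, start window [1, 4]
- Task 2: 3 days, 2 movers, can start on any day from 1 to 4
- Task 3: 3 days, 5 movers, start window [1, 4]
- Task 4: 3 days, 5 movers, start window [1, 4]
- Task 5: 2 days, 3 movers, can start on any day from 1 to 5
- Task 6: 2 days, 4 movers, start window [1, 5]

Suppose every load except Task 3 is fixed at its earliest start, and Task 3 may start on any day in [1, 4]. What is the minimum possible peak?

Task 3@1: d1:20  d2:20  d3:13  d4:0  d5:0  d6:0 → peak 20
Task 3@2: d1:15  d2:20  d3:13  d4:5  d5:0  d6:0 → peak 20
Task 3@3: d1:15  d2:15  d3:13  d4:5  d5:5  d6:0 → peak 15
Task 3@4: d1:15  d2:15  d3:8  d4:5  d5:5  d6:5 → peak 15
Best is Task 3@3, peak 15.

15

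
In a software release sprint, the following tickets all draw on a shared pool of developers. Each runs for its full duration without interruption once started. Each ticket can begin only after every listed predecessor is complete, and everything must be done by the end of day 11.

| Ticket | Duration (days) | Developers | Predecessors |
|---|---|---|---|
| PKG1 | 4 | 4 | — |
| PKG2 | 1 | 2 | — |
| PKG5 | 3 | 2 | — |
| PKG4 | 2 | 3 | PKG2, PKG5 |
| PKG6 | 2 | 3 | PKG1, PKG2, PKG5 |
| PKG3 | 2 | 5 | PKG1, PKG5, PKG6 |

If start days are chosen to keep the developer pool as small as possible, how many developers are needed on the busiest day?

6

Early-start (PKG1@1, PKG2@1, PKG5@1, PKG4@4, PKG6@5, PKG3@7) gives peak 8: d1:8  d2:6  d3:6  d4:7  d5:6  d6:3  d7:5  d8:5  d9:0  d10:0  d11:0.
Shift PKG5→2, PKG4→5.
Schedule PKG1@1, PKG2@1, PKG5@2, PKG4@5, PKG6@5, PKG3@7: d1:6  d2:6  d3:6  d4:6  d5:6  d6:6  d7:5  d8:5  d9:0  d10:0  d11:0 — peak 6.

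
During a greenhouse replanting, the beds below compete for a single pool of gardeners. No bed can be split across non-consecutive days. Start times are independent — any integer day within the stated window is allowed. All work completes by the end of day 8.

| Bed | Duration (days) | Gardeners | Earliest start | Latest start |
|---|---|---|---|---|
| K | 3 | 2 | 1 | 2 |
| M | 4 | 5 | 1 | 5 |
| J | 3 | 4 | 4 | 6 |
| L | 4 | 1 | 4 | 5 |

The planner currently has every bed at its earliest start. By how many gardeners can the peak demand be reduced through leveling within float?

3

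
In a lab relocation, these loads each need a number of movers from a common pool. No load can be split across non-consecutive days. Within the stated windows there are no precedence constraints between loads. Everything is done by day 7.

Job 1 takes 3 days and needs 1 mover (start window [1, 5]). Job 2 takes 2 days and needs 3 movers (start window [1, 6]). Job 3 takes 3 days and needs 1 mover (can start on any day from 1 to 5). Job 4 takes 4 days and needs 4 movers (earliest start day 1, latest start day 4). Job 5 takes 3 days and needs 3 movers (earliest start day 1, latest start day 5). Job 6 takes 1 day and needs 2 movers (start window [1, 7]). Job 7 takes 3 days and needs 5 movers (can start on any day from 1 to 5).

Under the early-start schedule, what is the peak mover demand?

19

Early-start schedule: Job 1@1, Job 2@1, Job 3@1, Job 4@1, Job 5@1, Job 6@1, Job 7@1.
Load per day: day 1: 19, day 2: 17, day 3: 14, day 4: 4, day 5: 0, day 6: 0, day 7: 0.
Peak is 19.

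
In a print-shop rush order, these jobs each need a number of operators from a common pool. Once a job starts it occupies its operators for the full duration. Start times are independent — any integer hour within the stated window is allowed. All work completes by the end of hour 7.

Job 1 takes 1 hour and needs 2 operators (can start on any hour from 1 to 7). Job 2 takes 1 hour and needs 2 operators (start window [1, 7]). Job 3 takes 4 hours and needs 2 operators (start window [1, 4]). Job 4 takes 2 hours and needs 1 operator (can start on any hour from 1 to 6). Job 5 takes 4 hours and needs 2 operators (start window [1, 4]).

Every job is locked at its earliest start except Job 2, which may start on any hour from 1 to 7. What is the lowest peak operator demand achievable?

Job 2@1: h1:9  h2:5  h3:4  h4:4  h5:0  h6:0  h7:0 → peak 9
Job 2@2: h1:7  h2:7  h3:4  h4:4  h5:0  h6:0  h7:0 → peak 7
Job 2@3: h1:7  h2:5  h3:6  h4:4  h5:0  h6:0  h7:0 → peak 7
Job 2@4: h1:7  h2:5  h3:4  h4:6  h5:0  h6:0  h7:0 → peak 7
Job 2@5: h1:7  h2:5  h3:4  h4:4  h5:2  h6:0  h7:0 → peak 7
Job 2@6: h1:7  h2:5  h3:4  h4:4  h5:0  h6:2  h7:0 → peak 7
Job 2@7: h1:7  h2:5  h3:4  h4:4  h5:0  h6:0  h7:2 → peak 7
Best is Job 2@2, peak 7.

7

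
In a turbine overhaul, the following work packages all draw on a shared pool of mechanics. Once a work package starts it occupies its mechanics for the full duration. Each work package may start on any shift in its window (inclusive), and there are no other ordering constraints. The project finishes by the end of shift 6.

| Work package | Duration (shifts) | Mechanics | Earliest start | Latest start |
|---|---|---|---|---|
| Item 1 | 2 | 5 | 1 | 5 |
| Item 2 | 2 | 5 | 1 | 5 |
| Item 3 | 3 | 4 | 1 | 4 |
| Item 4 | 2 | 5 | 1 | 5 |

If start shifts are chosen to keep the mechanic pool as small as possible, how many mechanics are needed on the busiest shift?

9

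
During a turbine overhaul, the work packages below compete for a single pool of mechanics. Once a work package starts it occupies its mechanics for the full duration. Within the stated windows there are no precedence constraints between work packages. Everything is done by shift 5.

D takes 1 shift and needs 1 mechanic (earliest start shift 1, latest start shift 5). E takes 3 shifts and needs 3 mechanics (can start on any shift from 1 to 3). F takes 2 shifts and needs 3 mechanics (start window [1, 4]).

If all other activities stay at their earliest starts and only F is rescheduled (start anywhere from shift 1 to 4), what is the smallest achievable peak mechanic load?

F@1: s1:7  s2:6  s3:3  s4:0  s5:0 → peak 7
F@2: s1:4  s2:6  s3:6  s4:0  s5:0 → peak 6
F@3: s1:4  s2:3  s3:6  s4:3  s5:0 → peak 6
F@4: s1:4  s2:3  s3:3  s4:3  s5:3 → peak 4
Best is F@4, peak 4.

4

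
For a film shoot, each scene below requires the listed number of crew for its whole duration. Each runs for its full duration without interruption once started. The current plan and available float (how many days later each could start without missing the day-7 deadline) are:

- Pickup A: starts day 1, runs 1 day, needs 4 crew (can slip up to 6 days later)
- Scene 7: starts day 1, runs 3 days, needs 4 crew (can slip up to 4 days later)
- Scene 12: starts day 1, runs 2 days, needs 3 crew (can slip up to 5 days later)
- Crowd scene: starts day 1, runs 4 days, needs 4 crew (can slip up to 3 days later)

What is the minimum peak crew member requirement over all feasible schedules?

Early-start (Pickup A@1, Scene 7@1, Scene 12@1, Crowd scene@1) gives peak 15: d1:15  d2:11  d3:8  d4:4  d5:0  d6:0  d7:0.
Shift Scene 12→2, Crowd scene→4.
Schedule Pickup A@1, Scene 7@1, Scene 12@2, Crowd scene@4: d1:8  d2:7  d3:7  d4:4  d5:4  d6:4  d7:4 — peak 8.

8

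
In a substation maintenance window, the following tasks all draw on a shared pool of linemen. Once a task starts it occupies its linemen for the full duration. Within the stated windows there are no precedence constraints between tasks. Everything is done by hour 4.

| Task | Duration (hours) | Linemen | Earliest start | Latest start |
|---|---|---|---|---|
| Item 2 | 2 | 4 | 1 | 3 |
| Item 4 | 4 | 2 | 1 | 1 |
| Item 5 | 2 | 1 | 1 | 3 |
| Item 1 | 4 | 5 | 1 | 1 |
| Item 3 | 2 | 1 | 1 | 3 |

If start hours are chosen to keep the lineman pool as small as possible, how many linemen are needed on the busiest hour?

Early-start (Item 2@1, Item 4@1, Item 5@1, Item 1@1, Item 3@1) gives peak 13: h1:13  h2:13  h3:7  h4:7.
Shift Item 5→3, Item 3→3.
Schedule Item 2@1, Item 4@1, Item 5@3, Item 1@1, Item 3@3: h1:11  h2:11  h3:9  h4:9 — peak 11.

11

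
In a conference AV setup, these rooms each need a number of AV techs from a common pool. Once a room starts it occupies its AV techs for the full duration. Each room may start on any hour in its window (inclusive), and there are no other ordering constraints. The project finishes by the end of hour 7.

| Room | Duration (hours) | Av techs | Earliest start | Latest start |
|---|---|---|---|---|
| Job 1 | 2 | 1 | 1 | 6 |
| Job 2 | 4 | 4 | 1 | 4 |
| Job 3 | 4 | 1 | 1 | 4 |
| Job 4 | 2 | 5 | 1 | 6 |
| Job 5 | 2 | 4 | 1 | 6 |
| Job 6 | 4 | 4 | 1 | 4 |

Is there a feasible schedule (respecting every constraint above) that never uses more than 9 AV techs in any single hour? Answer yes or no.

The minimum achievable peak is 10; 9 < 10, so no feasible schedule stays within the cap.

no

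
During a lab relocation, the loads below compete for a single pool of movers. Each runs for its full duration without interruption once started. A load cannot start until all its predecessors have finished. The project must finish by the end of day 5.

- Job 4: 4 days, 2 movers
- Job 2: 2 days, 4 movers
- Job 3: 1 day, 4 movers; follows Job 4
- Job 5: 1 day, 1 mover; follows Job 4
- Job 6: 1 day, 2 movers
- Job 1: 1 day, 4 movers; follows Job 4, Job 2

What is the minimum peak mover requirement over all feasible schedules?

Schedule Job 4@1, Job 2@1, Job 3@5, Job 5@5, Job 6@1, Job 1@5: d1:8  d2:6  d3:2  d4:2  d5:9 — peak 9.
No arrangement of the 15 feasible schedules does better.

9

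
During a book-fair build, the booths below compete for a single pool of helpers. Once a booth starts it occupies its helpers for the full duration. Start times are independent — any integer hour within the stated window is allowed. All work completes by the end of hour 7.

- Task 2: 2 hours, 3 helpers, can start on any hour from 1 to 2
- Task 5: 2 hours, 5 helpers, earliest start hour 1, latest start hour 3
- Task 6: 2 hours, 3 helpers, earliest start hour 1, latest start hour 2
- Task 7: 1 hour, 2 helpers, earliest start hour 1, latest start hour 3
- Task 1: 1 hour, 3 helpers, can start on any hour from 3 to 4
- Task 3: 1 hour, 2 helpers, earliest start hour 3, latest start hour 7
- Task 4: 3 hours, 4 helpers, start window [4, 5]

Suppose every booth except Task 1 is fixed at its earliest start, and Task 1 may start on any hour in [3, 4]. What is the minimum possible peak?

Task 1@3: h1:13  h2:11  h3:5  h4:4  h5:4  h6:4  h7:0 → peak 13
Task 1@4: h1:13  h2:11  h3:2  h4:7  h5:4  h6:4  h7:0 → peak 13
Best is Task 1@3, peak 13.

13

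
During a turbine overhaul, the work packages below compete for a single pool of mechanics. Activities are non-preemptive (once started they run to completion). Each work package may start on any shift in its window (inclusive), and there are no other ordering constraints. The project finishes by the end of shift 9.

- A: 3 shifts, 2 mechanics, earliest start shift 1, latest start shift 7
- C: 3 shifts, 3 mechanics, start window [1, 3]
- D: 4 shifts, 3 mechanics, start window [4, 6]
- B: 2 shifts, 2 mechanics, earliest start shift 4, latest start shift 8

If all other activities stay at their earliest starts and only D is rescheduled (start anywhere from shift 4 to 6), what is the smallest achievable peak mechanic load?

5

D@4: s1:5  s2:5  s3:5  s4:5  s5:5  s6:3  s7:3  s8:0  s9:0 → peak 5
D@5: s1:5  s2:5  s3:5  s4:2  s5:5  s6:3  s7:3  s8:3  s9:0 → peak 5
D@6: s1:5  s2:5  s3:5  s4:2  s5:2  s6:3  s7:3  s8:3  s9:3 → peak 5
Best is D@4, peak 5.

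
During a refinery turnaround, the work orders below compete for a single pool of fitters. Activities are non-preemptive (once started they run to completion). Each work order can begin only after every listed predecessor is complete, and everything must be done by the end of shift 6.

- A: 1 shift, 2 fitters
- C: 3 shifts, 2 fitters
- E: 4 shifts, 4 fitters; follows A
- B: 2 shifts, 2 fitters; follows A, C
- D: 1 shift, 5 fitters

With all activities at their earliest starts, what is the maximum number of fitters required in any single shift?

9

Early-start schedule: A@1, C@1, E@2, B@4, D@1.
Load per shift: shift 1: 9, shift 2: 6, shift 3: 6, shift 4: 6, shift 5: 6, shift 6: 0.
Peak is 9.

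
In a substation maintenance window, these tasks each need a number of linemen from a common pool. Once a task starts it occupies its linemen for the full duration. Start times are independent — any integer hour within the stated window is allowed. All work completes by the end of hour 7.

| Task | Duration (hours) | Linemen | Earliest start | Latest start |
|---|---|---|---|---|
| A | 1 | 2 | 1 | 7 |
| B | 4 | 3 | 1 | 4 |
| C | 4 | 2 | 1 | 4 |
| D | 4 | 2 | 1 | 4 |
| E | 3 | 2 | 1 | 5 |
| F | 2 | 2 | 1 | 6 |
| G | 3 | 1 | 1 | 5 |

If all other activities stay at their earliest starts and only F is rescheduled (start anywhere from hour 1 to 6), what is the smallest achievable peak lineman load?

12

F@1: h1:14  h2:12  h3:10  h4:7  h5:0  h6:0  h7:0 → peak 14
F@2: h1:12  h2:12  h3:12  h4:7  h5:0  h6:0  h7:0 → peak 12
F@3: h1:12  h2:10  h3:12  h4:9  h5:0  h6:0  h7:0 → peak 12
F@4: h1:12  h2:10  h3:10  h4:9  h5:2  h6:0  h7:0 → peak 12
F@5: h1:12  h2:10  h3:10  h4:7  h5:2  h6:2  h7:0 → peak 12
F@6: h1:12  h2:10  h3:10  h4:7  h5:0  h6:2  h7:2 → peak 12
Best is F@2, peak 12.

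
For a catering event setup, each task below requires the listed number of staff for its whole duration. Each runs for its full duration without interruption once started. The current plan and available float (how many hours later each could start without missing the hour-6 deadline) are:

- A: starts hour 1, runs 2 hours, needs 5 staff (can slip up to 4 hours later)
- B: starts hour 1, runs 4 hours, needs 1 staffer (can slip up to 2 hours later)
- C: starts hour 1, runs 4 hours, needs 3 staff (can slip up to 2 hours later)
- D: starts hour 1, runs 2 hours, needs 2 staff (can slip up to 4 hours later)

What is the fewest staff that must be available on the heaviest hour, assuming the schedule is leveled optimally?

6

Early-start (A@1, B@1, C@1, D@1) gives peak 11: h1:11  h2:11  h3:4  h4:4  h5:0  h6:0.
Shift C→3, D→3.
Schedule A@1, B@1, C@3, D@3: h1:6  h2:6  h3:6  h4:6  h5:3  h6:3 — peak 6.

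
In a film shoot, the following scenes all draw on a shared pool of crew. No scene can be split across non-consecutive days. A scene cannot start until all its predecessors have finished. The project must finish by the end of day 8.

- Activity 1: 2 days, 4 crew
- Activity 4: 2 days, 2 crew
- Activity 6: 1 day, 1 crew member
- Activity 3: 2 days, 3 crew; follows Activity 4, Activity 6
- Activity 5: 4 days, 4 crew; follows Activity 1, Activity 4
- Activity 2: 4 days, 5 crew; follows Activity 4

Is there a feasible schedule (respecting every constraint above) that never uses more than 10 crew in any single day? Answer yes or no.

Schedule Activity 1@1, Activity 4@1, Activity 6@1, Activity 3@3, Activity 5@3, Activity 2@5: d1:7  d2:6  d3:7  d4:7  d5:9  d6:9  d7:5  d8:5 — peak 9 ≤ 10.

yes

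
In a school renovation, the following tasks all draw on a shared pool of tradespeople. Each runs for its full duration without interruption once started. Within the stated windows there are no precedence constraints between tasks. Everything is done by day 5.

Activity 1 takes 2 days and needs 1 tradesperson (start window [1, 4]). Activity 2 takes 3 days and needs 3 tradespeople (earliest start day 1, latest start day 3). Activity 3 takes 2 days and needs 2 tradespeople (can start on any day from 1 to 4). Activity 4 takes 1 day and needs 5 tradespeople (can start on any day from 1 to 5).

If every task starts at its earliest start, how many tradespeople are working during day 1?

11

At early start, day 1 has: Activity 1, Activity 2, Activity 3, Activity 4.
Demand: 1 + 3 + 2 + 5 = 11.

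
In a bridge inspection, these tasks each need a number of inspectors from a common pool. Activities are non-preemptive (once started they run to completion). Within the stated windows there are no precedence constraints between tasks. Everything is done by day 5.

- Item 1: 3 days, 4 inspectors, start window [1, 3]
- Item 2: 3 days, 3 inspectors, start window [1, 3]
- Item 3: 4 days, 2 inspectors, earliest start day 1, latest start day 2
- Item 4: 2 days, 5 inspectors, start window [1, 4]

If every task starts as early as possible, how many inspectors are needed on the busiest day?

14

Early-start schedule: Item 1@1, Item 2@1, Item 3@1, Item 4@1.
Load per day: day 1: 14, day 2: 14, day 3: 9, day 4: 2, day 5: 0.
Peak is 14.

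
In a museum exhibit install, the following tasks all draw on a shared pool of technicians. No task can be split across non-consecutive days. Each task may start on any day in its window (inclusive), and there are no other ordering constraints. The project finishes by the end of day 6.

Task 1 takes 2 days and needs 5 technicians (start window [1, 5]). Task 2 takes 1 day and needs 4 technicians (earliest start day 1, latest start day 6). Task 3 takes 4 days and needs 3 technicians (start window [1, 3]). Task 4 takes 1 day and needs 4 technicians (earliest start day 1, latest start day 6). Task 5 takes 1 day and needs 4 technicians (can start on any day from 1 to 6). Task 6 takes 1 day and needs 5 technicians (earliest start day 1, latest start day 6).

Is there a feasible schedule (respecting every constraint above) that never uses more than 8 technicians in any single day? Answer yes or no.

Schedule Task 1@1, Task 2@3, Task 3@1, Task 4@4, Task 5@5, Task 6@6: d1:8  d2:8  d3:7  d4:7  d5:4  d6:5 — peak 8 ≤ 8.

yes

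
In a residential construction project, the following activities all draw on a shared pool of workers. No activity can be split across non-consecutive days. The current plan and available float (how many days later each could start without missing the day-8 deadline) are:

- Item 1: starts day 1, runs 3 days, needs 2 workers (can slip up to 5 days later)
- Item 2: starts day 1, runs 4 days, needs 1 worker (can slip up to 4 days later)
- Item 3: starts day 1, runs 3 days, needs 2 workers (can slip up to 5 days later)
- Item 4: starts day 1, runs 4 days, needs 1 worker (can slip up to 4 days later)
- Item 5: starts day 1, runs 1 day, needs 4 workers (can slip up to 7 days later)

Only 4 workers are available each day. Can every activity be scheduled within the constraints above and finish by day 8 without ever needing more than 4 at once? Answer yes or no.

Schedule Item 1@1, Item 2@1, Item 3@4, Item 4@1, Item 5@7: d1:4  d2:4  d3:4  d4:4  d5:2  d6:2  d7:4  d8:0 — peak 4 ≤ 4.

yes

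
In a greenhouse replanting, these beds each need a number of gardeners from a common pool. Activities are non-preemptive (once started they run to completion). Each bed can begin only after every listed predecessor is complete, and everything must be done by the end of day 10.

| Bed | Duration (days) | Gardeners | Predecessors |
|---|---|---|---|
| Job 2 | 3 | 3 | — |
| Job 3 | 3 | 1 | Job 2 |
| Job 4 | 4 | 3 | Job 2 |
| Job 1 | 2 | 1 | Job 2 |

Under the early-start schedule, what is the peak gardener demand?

Early-start schedule: Job 2@1, Job 3@4, Job 4@4, Job 1@4.
Load per day: day 1: 3, day 2: 3, day 3: 3, day 4: 5, day 5: 5, day 6: 4, day 7: 3, day 8: 0, day 9: 0, day 10: 0.
Peak is 5.

5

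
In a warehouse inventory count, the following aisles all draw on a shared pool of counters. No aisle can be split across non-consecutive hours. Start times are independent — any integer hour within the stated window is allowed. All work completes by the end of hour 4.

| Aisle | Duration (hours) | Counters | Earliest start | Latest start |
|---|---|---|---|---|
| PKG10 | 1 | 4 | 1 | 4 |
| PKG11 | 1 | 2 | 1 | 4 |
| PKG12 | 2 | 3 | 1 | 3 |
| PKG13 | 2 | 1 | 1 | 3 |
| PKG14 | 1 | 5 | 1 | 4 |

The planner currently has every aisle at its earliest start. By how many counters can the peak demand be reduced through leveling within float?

10

Early-start peak: h1:15  h2:4  h3:0  h4:0 ⇒ 15.
Leveled (PKG10@1, PKG11@3, PKG12@2, PKG13@1, PKG14@4): h1:5  h2:4  h3:5  h4:5 ⇒ 5.
Reduction 15 − 5 = 10.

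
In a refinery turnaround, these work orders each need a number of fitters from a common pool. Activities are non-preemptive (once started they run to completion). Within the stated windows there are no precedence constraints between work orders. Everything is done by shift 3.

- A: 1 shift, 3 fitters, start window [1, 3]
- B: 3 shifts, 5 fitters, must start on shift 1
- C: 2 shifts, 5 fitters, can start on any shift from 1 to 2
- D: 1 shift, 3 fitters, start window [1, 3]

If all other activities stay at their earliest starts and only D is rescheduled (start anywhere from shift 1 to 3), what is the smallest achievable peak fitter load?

13

D@1: s1:16  s2:10  s3:5 → peak 16
D@2: s1:13  s2:13  s3:5 → peak 13
D@3: s1:13  s2:10  s3:8 → peak 13
Best is D@2, peak 13.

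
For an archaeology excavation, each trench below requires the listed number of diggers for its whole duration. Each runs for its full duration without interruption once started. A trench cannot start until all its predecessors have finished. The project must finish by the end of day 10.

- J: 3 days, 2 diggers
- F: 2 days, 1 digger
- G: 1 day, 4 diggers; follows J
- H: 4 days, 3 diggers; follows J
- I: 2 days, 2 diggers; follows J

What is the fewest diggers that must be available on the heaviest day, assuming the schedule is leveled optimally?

4

Early-start (J@1, F@1, G@4, H@4, I@4) gives peak 9: d1:3  d2:3  d3:2  d4:9  d5:5  d6:3  d7:3  d8:0  d9:0  d10:0.
Shift H→5, I→9.
Schedule J@1, F@1, G@4, H@5, I@9: d1:3  d2:3  d3:2  d4:4  d5:3  d6:3  d7:3  d8:3  d9:2  d10:2 — peak 4.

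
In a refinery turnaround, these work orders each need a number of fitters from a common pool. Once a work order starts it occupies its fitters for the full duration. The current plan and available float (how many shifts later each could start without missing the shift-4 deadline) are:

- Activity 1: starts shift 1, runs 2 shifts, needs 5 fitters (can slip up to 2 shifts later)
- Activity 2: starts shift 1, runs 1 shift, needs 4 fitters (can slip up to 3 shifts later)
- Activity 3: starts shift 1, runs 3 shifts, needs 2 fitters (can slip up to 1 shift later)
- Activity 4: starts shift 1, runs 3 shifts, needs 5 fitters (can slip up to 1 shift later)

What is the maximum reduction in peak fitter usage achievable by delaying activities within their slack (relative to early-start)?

Early-start peak: s1:16  s2:12  s3:7  s4:0 ⇒ 16.
Leveled (Activity 1@1, Activity 2@1, Activity 3@1, Activity 4@2): s1:11  s2:12  s3:7  s4:5 ⇒ 12.
Reduction 16 − 12 = 4.

4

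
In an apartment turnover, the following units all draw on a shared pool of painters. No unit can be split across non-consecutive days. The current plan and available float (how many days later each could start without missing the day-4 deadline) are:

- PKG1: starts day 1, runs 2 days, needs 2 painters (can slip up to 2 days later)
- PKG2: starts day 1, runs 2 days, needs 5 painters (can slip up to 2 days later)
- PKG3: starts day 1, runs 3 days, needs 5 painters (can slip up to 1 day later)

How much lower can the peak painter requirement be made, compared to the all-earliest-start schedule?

Early-start peak: d1:12  d2:12  d3:5  d4:0 ⇒ 12.
Leveled (PKG1@1, PKG2@3, PKG3@1): d1:7  d2:7  d3:10  d4:5 ⇒ 10.
Reduction 12 − 10 = 2.

2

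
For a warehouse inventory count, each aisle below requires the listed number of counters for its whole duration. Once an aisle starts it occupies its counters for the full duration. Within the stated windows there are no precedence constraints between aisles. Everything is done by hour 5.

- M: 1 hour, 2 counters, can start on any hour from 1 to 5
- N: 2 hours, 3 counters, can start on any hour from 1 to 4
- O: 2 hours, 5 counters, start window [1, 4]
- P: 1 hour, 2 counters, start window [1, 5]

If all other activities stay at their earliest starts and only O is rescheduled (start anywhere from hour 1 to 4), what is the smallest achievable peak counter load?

O@1: h1:12  h2:8  h3:0  h4:0  h5:0 → peak 12
O@2: h1:7  h2:8  h3:5  h4:0  h5:0 → peak 8
O@3: h1:7  h2:3  h3:5  h4:5  h5:0 → peak 7
O@4: h1:7  h2:3  h3:0  h4:5  h5:5 → peak 7
Best is O@3, peak 7.

7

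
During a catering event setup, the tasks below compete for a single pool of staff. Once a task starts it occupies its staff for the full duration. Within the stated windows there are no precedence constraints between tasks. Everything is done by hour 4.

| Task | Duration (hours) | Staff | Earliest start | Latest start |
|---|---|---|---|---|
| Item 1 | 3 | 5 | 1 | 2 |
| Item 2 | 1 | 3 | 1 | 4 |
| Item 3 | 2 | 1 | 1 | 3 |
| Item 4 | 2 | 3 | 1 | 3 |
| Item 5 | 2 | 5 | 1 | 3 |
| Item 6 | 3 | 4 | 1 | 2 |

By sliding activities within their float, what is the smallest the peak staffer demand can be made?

14

Early-start (Item 1@1, Item 2@1, Item 3@1, Item 4@1, Item 5@1, Item 6@1) gives peak 21: h1:21  h2:18  h3:9  h4:0.
Shift Item 5→3, Item 6→2.
Schedule Item 1@1, Item 2@1, Item 3@1, Item 4@1, Item 5@3, Item 6@2: h1:12  h2:13  h3:14  h4:9 — peak 14.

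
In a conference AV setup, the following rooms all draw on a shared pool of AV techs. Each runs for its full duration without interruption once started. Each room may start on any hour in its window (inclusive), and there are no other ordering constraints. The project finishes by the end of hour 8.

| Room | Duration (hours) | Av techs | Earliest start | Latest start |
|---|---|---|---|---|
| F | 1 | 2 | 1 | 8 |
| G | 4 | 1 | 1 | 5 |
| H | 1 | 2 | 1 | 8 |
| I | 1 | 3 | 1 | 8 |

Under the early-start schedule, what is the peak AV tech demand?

Early-start schedule: F@1, G@1, H@1, I@1.
Load per hour: hour 1: 8, hour 2: 1, hour 3: 1, hour 4: 1, hour 5: 0, hour 6: 0, hour 7: 0, hour 8: 0.
Peak is 8.

8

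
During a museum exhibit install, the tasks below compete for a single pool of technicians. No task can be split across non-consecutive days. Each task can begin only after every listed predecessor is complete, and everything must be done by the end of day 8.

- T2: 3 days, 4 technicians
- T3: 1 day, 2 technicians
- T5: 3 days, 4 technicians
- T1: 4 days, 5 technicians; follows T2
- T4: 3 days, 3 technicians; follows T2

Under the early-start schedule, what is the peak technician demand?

10

Early-start schedule: T2@1, T3@1, T5@1, T1@4, T4@4.
Load per day: day 1: 10, day 2: 8, day 3: 8, day 4: 8, day 5: 8, day 6: 8, day 7: 5, day 8: 0.
Peak is 10.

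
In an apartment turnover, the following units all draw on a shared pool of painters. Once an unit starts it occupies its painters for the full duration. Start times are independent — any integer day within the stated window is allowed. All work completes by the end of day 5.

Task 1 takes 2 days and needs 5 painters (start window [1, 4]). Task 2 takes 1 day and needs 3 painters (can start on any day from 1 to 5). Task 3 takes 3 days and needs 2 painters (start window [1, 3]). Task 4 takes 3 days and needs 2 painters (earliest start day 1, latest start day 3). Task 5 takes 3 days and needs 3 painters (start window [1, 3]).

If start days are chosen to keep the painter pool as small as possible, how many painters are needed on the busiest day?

8

Early-start (Task 1@1, Task 2@1, Task 3@1, Task 4@1, Task 5@1) gives peak 15: d1:15  d2:12  d3:7  d4:0  d5:0.
Shift Task 3→2, Task 4→3, Task 5→3.
Schedule Task 1@1, Task 2@1, Task 3@2, Task 4@3, Task 5@3: d1:8  d2:7  d3:7  d4:7  d5:5 — peak 8.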